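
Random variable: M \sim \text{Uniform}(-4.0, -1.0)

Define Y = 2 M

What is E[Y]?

For Y = 2M:
E[Y] = 2 * E[M]
E[M] = (-4 - 1)/2 = -2.5
E[Y] = 2 * (-2.5) = -5

-5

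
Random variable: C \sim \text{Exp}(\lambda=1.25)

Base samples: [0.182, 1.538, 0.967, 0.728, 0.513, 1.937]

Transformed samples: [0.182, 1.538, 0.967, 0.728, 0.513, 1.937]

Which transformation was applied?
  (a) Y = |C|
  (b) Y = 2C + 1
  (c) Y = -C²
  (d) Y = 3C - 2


Checking option (a) Y = |C|:
  C = 0.182 -> Y = 0.182 ✓
  C = 1.538 -> Y = 1.538 ✓
  C = 0.967 -> Y = 0.967 ✓
All samples match this transformation.

(a) |C|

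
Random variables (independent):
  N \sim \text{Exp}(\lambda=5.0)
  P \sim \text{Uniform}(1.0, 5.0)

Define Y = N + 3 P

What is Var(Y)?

For independent RVs: Var(aX + bY) = a²Var(X) + b²Var(Y)
Var(N) = 0.04
Var(P) = 1.3333333
Var(Y) = 1²*0.04 + 3²*1.3333333
= 1*0.04 + 9*1.3333333 = 12.04

12.04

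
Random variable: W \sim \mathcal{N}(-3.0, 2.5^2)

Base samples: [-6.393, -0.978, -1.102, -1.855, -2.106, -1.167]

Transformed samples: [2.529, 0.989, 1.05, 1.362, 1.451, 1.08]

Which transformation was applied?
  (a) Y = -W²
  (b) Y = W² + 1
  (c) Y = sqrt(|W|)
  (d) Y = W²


Checking option (c) Y = sqrt(|W|):
  W = -6.393 -> Y = 2.529 ✓
  W = -0.978 -> Y = 0.989 ✓
  W = -1.102 -> Y = 1.05 ✓
All samples match this transformation.

(c) sqrt(|W|)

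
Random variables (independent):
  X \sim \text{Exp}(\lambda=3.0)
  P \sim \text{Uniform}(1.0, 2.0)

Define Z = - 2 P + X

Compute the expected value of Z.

E[Z] = 1*E[X] - 2*E[P]
E[X] = 0.33333333
E[P] = 1.5
E[Z] = 1*0.33333333 - 2*1.5 = -2.6666667

-2.6666667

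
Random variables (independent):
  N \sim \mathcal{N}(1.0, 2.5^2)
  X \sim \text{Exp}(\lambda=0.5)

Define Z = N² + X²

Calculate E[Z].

E[Z] = E[N²] + E[X²]
E[N²] = Var(N) + E[N]² = 6.25 + 1 = 7.25
E[X²] = Var(X) + E[X]² = 4 + 4 = 8
E[Z] = 7.25 + 8 = 15.25

15.25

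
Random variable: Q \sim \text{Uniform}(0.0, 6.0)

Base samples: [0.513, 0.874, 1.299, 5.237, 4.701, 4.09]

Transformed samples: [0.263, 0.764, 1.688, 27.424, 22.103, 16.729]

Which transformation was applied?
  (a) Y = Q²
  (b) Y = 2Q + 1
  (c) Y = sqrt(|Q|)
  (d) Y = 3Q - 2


Checking option (a) Y = Q²:
  Q = 0.513 -> Y = 0.263 ✓
  Q = 0.874 -> Y = 0.764 ✓
  Q = 1.299 -> Y = 1.688 ✓
All samples match this transformation.

(a) Q²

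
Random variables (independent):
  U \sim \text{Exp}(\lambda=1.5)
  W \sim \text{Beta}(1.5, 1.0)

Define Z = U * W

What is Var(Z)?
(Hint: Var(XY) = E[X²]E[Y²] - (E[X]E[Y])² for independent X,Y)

Var(XY) = E[X²]E[Y²] - (E[X]E[Y])²
E[U] = 0.66666667, Var(U) = 0.44444444
E[W] = 0.6, Var(W) = 0.068571429
E[U²] = 0.44444444 + 0.66666667² = 0.88888889
E[W²] = 0.068571429 + 0.6² = 0.42857143
Var(Z) = 0.88888889*0.42857143 - (0.66666667*0.6)²
= 0.38095238 - 0.16 = 0.22095238

0.22095238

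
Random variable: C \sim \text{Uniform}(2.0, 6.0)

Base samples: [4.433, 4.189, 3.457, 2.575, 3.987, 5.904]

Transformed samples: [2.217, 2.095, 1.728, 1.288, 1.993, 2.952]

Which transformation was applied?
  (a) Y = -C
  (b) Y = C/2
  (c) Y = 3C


Checking option (b) Y = C/2:
  C = 4.433 -> Y = 2.217 ✓
  C = 4.189 -> Y = 2.095 ✓
  C = 3.457 -> Y = 1.728 ✓
All samples match this transformation.

(b) C/2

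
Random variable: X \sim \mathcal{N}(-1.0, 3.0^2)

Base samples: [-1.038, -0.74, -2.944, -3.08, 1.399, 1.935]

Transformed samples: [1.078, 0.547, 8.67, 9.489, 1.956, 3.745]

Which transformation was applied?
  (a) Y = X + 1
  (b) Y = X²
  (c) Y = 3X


Checking option (b) Y = X²:
  X = -1.038 -> Y = 1.078 ✓
  X = -0.74 -> Y = 0.547 ✓
  X = -2.944 -> Y = 8.67 ✓
All samples match this transformation.

(b) X²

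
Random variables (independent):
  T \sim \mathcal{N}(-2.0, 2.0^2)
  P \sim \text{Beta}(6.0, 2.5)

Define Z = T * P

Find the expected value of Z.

For independent RVs: E[XY] = E[X]*E[Y]
E[T] = -2
E[P] = 0.70588235
E[Z] = -2 * 0.70588235 = -1.4117647

-1.4117647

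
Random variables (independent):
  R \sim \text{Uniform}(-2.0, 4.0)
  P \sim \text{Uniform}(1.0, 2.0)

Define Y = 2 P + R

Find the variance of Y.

For independent RVs: Var(aX + bY) = a²Var(X) + b²Var(Y)
Var(R) = 3
Var(P) = 0.083333333
Var(Y) = 1²*3 + 2²*0.083333333
= 1*3 + 4*0.083333333 = 3.3333333

3.3333333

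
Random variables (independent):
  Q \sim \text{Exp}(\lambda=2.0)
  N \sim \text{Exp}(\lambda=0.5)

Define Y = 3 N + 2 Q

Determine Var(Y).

For independent RVs: Var(aX + bY) = a²Var(X) + b²Var(Y)
Var(Q) = 0.25
Var(N) = 4
Var(Y) = 2²*0.25 + 3²*4
= 4*0.25 + 9*4 = 37

37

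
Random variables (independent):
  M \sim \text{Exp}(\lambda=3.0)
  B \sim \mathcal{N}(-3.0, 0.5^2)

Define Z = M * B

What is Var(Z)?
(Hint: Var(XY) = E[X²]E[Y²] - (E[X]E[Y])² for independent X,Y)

Var(XY) = E[X²]E[Y²] - (E[X]E[Y])²
E[M] = 0.33333333, Var(M) = 0.11111111
E[B] = -3, Var(B) = 0.25
E[M²] = 0.11111111 + 0.33333333² = 0.22222222
E[B²] = 0.25 + (-3)² = 9.25
Var(Z) = 0.22222222*9.25 - (0.33333333*(-3))²
= 2.0555556 - 1 = 1.0555556

1.0555556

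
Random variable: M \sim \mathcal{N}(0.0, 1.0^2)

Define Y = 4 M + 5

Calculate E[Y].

For Y = 4M + 5:
E[Y] = 4 * E[M] + 5
E[M] = 0.0 = 0
E[Y] = 4 * 0 + 5 = 5

5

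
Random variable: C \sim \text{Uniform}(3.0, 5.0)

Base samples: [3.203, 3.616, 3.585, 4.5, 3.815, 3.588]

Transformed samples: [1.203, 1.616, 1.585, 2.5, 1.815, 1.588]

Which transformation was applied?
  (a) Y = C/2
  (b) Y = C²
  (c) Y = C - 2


Checking option (c) Y = C - 2:
  C = 3.203 -> Y = 1.203 ✓
  C = 3.616 -> Y = 1.616 ✓
  C = 3.585 -> Y = 1.585 ✓
All samples match this transformation.

(c) C - 2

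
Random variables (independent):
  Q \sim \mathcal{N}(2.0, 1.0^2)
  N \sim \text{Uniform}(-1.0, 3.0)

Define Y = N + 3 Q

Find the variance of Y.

For independent RVs: Var(aX + bY) = a²Var(X) + b²Var(Y)
Var(Q) = 1
Var(N) = 1.3333333
Var(Y) = 3²*1 + 1²*1.3333333
= 9*1 + 1*1.3333333 = 10.333333

10.333333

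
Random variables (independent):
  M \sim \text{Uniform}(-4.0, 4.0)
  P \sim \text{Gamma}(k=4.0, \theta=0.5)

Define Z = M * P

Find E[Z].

For independent RVs: E[XY] = E[X]*E[Y]
E[M] = 0
E[P] = 2
E[Z] = 0 * 2 = 0

0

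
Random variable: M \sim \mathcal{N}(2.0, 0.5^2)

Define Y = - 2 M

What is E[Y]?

For Y = -2M:
E[Y] = -2 * E[M]
E[M] = 2.0 = 2
E[Y] = -2 * 2 = -4

-4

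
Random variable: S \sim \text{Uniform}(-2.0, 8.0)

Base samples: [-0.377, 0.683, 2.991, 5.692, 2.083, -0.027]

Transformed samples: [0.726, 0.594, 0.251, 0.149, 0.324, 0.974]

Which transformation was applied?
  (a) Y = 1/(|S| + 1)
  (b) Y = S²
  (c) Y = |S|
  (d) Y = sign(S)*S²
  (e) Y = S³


Checking option (a) Y = 1/(|S| + 1):
  S = -0.377 -> Y = 0.726 ✓
  S = 0.683 -> Y = 0.594 ✓
  S = 2.991 -> Y = 0.251 ✓
All samples match this transformation.

(a) 1/(|S| + 1)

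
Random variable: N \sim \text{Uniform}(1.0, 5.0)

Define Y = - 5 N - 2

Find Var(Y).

For Y = aN + b: Var(Y) = a² * Var(N)
Var(N) = (5 - 1)^2/12 = 1.3333333
Var(Y) = (-5)² * 1.3333333 = 25 * 1.3333333 = 33.333333

33.333333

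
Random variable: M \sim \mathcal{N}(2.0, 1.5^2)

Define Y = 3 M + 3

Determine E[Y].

For Y = 3M + 3:
E[Y] = 3 * E[M] + 3
E[M] = 2.0 = 2
E[Y] = 3 * 2 + 3 = 9

9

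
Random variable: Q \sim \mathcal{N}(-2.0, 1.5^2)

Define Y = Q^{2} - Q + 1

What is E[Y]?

E[Y] = 1*E[Q²] - 1*E[Q] + 1
E[Q] = -2
E[Q²] = Var(Q) + (E[Q])² = 2.25 + 4 = 6.25
E[Y] = 1*6.25 - 1*(-2) + 1 = 9.25

9.25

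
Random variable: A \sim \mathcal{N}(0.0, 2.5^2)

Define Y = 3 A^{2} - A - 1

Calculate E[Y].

E[Y] = 3*E[A²] - 1*E[A] - 1
E[A] = 0
E[A²] = Var(A) + (E[A])² = 6.25 + 0 = 6.25
E[Y] = 3*6.25 - 1*0 - 1 = 17.75

17.75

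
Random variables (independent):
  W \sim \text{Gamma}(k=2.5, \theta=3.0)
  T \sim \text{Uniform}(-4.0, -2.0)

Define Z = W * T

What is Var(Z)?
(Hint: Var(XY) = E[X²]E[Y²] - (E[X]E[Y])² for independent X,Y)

Var(XY) = E[X²]E[Y²] - (E[X]E[Y])²
E[W] = 7.5, Var(W) = 22.5
E[T] = -3, Var(T) = 0.33333333
E[W²] = 22.5 + 7.5² = 78.75
E[T²] = 0.33333333 + (-3)² = 9.3333333
Var(Z) = 78.75*9.3333333 - (7.5*(-3))²
= 735 - 506.25 = 228.75

228.75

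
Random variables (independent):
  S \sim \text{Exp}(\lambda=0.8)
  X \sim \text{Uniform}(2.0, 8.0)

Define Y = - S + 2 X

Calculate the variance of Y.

For independent RVs: Var(aX + bY) = a²Var(X) + b²Var(Y)
Var(S) = 1.5625
Var(X) = 3
Var(Y) = (-1)²*1.5625 + 2²*3
= 1*1.5625 + 4*3 = 13.5625

13.5625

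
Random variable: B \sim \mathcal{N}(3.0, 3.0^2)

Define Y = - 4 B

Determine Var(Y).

For Y = aB + b: Var(Y) = a² * Var(B)
Var(B) = 3.0^2 = 9
Var(Y) = (-4)² * 9 = 16 * 9 = 144

144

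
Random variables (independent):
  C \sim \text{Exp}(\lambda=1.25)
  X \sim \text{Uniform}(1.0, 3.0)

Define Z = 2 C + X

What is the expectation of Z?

E[Z] = 2*E[C] + 1*E[X]
E[C] = 0.8
E[X] = 2
E[Z] = 2*0.8 + 1*2 = 3.6

3.6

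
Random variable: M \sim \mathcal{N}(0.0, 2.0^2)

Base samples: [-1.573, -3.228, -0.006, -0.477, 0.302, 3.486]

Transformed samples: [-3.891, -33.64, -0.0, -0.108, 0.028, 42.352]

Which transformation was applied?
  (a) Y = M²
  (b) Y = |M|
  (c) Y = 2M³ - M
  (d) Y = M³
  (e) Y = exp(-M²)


Checking option (d) Y = M³:
  M = -1.573 -> Y = -3.891 ✓
  M = -3.228 -> Y = -33.64 ✓
  M = -0.006 -> Y = -0.0 ✓
All samples match this transformation.

(d) M³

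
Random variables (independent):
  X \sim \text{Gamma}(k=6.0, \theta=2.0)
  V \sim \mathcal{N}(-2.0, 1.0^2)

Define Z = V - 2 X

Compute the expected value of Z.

E[Z] = -2*E[X] + 1*E[V]
E[X] = 12
E[V] = -2
E[Z] = -2*12 + 1*(-2) = -26

-26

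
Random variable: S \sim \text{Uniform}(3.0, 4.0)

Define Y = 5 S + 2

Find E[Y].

For Y = 5S + 2:
E[Y] = 5 * E[S] + 2
E[S] = (3 + 4)/2 = 3.5
E[Y] = 5 * 3.5 + 2 = 19.5

19.5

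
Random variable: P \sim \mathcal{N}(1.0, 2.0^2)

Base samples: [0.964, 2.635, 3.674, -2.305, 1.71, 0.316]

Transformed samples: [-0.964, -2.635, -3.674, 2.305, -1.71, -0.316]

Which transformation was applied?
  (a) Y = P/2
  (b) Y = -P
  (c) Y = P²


Checking option (b) Y = -P:
  P = 0.964 -> Y = -0.964 ✓
  P = 2.635 -> Y = -2.635 ✓
  P = 3.674 -> Y = -3.674 ✓
All samples match this transformation.

(b) -P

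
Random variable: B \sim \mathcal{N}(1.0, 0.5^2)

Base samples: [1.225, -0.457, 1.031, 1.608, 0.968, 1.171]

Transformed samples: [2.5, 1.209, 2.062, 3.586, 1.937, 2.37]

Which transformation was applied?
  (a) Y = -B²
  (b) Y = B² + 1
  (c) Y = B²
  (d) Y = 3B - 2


Checking option (b) Y = B² + 1:
  B = 1.225 -> Y = 2.5 ✓
  B = -0.457 -> Y = 1.209 ✓
  B = 1.031 -> Y = 2.062 ✓
All samples match this transformation.

(b) B² + 1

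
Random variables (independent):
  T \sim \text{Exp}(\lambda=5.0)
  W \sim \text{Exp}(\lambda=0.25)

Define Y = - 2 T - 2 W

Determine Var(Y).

For independent RVs: Var(aX + bY) = a²Var(X) + b²Var(Y)
Var(T) = 0.04
Var(W) = 16
Var(Y) = (-2)²*0.04 + (-2)²*16
= 4*0.04 + 4*16 = 64.16

64.16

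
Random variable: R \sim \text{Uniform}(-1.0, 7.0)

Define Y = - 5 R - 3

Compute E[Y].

For Y = -5R - 3:
E[Y] = -5 * E[R] - 3
E[R] = (-1 + 7)/2 = 3
E[Y] = -5 * 3 - 3 = -18

-18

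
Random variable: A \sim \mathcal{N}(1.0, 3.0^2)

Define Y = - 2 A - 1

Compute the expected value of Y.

For Y = -2A - 1:
E[Y] = -2 * E[A] - 1
E[A] = 1.0 = 1
E[Y] = -2 * 1 - 1 = -3

-3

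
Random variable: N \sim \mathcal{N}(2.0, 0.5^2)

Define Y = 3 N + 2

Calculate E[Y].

For Y = 3N + 2:
E[Y] = 3 * E[N] + 2
E[N] = 2.0 = 2
E[Y] = 3 * 2 + 2 = 8

8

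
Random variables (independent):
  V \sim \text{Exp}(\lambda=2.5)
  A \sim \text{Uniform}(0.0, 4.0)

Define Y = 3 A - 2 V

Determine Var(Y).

For independent RVs: Var(aX + bY) = a²Var(X) + b²Var(Y)
Var(V) = 0.16
Var(A) = 1.3333333
Var(Y) = (-2)²*0.16 + 3²*1.3333333
= 4*0.16 + 9*1.3333333 = 12.64

12.64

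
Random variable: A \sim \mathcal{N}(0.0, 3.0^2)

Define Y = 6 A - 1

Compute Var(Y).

For Y = aA + b: Var(Y) = a² * Var(A)
Var(A) = 3.0^2 = 9
Var(Y) = 6² * 9 = 36 * 9 = 324

324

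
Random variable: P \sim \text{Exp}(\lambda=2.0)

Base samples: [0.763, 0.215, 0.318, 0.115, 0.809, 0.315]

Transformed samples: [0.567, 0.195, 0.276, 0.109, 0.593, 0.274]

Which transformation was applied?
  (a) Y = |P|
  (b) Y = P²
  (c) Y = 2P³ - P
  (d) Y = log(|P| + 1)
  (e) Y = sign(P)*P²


Checking option (d) Y = log(|P| + 1):
  P = 0.763 -> Y = 0.567 ✓
  P = 0.215 -> Y = 0.195 ✓
  P = 0.318 -> Y = 0.276 ✓
All samples match this transformation.

(d) log(|P| + 1)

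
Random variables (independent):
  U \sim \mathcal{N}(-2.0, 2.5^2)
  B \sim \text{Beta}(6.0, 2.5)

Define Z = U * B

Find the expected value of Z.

For independent RVs: E[XY] = E[X]*E[Y]
E[U] = -2
E[B] = 0.70588235
E[Z] = -2 * 0.70588235 = -1.4117647

-1.4117647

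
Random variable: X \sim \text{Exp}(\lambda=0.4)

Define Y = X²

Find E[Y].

E[X²] = Var(X) + (E[X])² = 6.25 + 6.25 = 12.5

12.5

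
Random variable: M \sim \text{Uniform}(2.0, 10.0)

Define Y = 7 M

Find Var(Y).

For Y = aM + b: Var(Y) = a² * Var(M)
Var(M) = (10 - 2)^2/12 = 5.3333333
Var(Y) = 7² * 5.3333333 = 49 * 5.3333333 = 261.33333

261.33333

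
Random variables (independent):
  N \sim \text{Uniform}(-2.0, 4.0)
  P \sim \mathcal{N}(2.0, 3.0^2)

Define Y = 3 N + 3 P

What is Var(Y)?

For independent RVs: Var(aX + bY) = a²Var(X) + b²Var(Y)
Var(N) = 3
Var(P) = 9
Var(Y) = 3²*3 + 3²*9
= 9*3 + 9*9 = 108

108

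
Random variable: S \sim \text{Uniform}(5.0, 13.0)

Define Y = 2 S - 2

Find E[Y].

For Y = 2S - 2:
E[Y] = 2 * E[S] - 2
E[S] = (5 + 13)/2 = 9
E[Y] = 2 * 9 - 2 = 16

16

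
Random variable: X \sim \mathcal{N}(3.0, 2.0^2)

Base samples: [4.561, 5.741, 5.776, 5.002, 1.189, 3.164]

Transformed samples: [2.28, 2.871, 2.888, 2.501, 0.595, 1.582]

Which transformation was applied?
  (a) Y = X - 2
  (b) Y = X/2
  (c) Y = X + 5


Checking option (b) Y = X/2:
  X = 4.561 -> Y = 2.28 ✓
  X = 5.741 -> Y = 2.871 ✓
  X = 5.776 -> Y = 2.888 ✓
All samples match this transformation.

(b) X/2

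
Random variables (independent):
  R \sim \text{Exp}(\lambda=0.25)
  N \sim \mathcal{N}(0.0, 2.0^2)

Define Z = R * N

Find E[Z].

For independent RVs: E[XY] = E[X]*E[Y]
E[R] = 4
E[N] = 0
E[Z] = 4 * 0 = 0

0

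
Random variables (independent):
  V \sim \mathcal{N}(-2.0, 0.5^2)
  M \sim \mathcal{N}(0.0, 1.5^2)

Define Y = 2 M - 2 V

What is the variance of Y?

For independent RVs: Var(aX + bY) = a²Var(X) + b²Var(Y)
Var(V) = 0.25
Var(M) = 2.25
Var(Y) = (-2)²*0.25 + 2²*2.25
= 4*0.25 + 4*2.25 = 10

10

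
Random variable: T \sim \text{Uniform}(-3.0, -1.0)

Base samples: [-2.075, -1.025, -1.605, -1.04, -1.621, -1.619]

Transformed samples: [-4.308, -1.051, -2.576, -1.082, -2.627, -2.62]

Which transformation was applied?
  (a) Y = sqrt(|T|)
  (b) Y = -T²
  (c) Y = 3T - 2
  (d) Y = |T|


Checking option (b) Y = -T²:
  T = -2.075 -> Y = -4.308 ✓
  T = -1.025 -> Y = -1.051 ✓
  T = -1.605 -> Y = -2.576 ✓
All samples match this transformation.

(b) -T²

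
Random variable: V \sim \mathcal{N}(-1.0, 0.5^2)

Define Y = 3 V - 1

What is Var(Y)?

For Y = aV + b: Var(Y) = a² * Var(V)
Var(V) = 0.5^2 = 0.25
Var(Y) = 3² * 0.25 = 9 * 0.25 = 2.25

2.25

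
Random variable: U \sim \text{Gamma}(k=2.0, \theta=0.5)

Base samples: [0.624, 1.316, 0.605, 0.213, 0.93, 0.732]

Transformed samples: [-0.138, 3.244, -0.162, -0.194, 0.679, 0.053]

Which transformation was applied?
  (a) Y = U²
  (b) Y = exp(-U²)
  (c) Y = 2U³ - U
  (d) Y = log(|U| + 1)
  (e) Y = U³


Checking option (c) Y = 2U³ - U:
  U = 0.624 -> Y = -0.138 ✓
  U = 1.316 -> Y = 3.244 ✓
  U = 0.605 -> Y = -0.162 ✓
All samples match this transformation.

(c) 2U³ - U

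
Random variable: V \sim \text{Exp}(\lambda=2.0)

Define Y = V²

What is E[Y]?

Using E[X²] = Var(X) + (E[X])²:
E[V] = 0.5
Var(V) = 1/2.0^2 = 0.25
E[V²] = 0.25 + 0.5² = 0.25 + 0.25 = 0.5

0.5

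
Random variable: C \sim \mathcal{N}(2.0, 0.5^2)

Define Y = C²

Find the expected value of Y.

E[C²] = Var(C) + (E[C])² = 0.25 + 4 = 4.25

4.25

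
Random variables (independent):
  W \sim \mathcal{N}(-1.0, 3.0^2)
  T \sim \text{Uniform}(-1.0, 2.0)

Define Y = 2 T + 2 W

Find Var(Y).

For independent RVs: Var(aX + bY) = a²Var(X) + b²Var(Y)
Var(W) = 9
Var(T) = 0.75
Var(Y) = 2²*9 + 2²*0.75
= 4*9 + 4*0.75 = 39

39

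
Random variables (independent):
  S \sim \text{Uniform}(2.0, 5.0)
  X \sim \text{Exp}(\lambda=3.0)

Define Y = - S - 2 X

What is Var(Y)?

For independent RVs: Var(aX + bY) = a²Var(X) + b²Var(Y)
Var(S) = 0.75
Var(X) = 0.11111111
Var(Y) = (-1)²*0.75 + (-2)²*0.11111111
= 1*0.75 + 4*0.11111111 = 1.1944444

1.1944444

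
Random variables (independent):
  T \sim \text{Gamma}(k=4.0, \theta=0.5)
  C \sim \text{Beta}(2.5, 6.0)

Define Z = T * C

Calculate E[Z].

For independent RVs: E[XY] = E[X]*E[Y]
E[T] = 2
E[C] = 0.29411765
E[Z] = 2 * 0.29411765 = 0.58823529

0.58823529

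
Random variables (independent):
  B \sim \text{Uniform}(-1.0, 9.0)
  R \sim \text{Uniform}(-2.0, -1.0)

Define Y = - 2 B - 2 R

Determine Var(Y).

For independent RVs: Var(aX + bY) = a²Var(X) + b²Var(Y)
Var(B) = 8.3333333
Var(R) = 0.083333333
Var(Y) = (-2)²*8.3333333 + (-2)²*0.083333333
= 4*8.3333333 + 4*0.083333333 = 33.666667

33.666667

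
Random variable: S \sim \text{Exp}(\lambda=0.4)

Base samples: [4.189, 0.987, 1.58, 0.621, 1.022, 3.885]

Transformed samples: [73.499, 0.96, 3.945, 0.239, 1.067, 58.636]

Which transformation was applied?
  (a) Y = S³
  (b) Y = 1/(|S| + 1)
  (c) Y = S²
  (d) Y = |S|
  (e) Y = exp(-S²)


Checking option (a) Y = S³:
  S = 4.189 -> Y = 73.499 ✓
  S = 0.987 -> Y = 0.96 ✓
  S = 1.58 -> Y = 3.945 ✓
All samples match this transformation.

(a) S³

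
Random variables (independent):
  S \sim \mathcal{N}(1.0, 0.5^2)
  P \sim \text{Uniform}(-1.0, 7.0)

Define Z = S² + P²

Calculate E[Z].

E[Z] = E[S²] + E[P²]
E[S²] = Var(S) + E[S]² = 0.25 + 1 = 1.25
E[P²] = Var(P) + E[P]² = 5.3333333 + 9 = 14.333333
E[Z] = 1.25 + 14.333333 = 15.583333

15.583333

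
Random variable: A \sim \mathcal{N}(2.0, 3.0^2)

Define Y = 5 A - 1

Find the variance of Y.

For Y = aA + b: Var(Y) = a² * Var(A)
Var(A) = 3.0^2 = 9
Var(Y) = 5² * 9 = 25 * 9 = 225

225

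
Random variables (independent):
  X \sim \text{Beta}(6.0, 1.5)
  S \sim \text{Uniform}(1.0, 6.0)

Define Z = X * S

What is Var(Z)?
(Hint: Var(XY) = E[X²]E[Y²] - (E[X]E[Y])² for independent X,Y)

Var(XY) = E[X²]E[Y²] - (E[X]E[Y])²
E[X] = 0.8, Var(X) = 0.018823529
E[S] = 3.5, Var(S) = 2.0833333
E[X²] = 0.018823529 + 0.8² = 0.65882353
E[S²] = 2.0833333 + 3.5² = 14.333333
Var(Z) = 0.65882353*14.333333 - (0.8*3.5)²
= 9.4431373 - 7.84 = 1.6031373

1.6031373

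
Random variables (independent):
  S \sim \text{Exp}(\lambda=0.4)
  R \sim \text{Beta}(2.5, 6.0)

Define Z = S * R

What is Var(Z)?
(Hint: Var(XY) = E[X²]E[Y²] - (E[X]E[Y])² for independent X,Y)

Var(XY) = E[X²]E[Y²] - (E[X]E[Y])²
E[S] = 2.5, Var(S) = 6.25
E[R] = 0.29411765, Var(R) = 0.021853943
E[S²] = 6.25 + 2.5² = 12.5
E[R²] = 0.021853943 + 0.29411765² = 0.10835913
Var(Z) = 12.5*0.10835913 - (2.5*0.29411765)²
= 1.3544892 - 0.54065744 = 0.81383172

0.81383172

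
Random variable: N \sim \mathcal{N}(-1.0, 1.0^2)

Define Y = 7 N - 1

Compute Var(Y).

For Y = aN + b: Var(Y) = a² * Var(N)
Var(N) = 1.0^2 = 1
Var(Y) = 7² * 1 = 49 * 1 = 49

49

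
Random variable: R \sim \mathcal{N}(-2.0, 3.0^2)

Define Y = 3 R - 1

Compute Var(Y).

For Y = aR + b: Var(Y) = a² * Var(R)
Var(R) = 3.0^2 = 9
Var(Y) = 3² * 9 = 9 * 9 = 81

81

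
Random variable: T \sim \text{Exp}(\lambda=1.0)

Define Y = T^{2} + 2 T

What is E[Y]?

E[Y] = 1*E[T²] + 2*E[T]
E[T] = 1
E[T²] = Var(T) + (E[T])² = 1 + 1 = 2
E[Y] = 1*2 + 2*1 = 4

4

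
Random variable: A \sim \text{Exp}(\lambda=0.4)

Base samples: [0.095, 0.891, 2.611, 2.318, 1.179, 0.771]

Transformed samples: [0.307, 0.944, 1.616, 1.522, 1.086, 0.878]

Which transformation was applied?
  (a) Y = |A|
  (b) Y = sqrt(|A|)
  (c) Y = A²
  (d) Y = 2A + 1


Checking option (b) Y = sqrt(|A|):
  A = 0.095 -> Y = 0.307 ✓
  A = 0.891 -> Y = 0.944 ✓
  A = 2.611 -> Y = 1.616 ✓
All samples match this transformation.

(b) sqrt(|A|)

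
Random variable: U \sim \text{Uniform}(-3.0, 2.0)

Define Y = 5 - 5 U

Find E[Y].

For Y = -5U + 5:
E[Y] = -5 * E[U] + 5
E[U] = (-3 + 2)/2 = -0.5
E[Y] = -5 * (-0.5) + 5 = 7.5

7.5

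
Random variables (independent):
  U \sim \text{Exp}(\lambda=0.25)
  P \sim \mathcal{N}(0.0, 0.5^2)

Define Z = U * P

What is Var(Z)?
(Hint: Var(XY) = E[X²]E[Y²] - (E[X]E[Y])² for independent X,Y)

Var(XY) = E[X²]E[Y²] - (E[X]E[Y])²
E[U] = 4, Var(U) = 16
E[P] = 0, Var(P) = 0.25
E[U²] = 16 + 4² = 32
E[P²] = 0.25 + 0² = 0.25
Var(Z) = 32*0.25 - (4*0)²
= 8 - 0 = 8

8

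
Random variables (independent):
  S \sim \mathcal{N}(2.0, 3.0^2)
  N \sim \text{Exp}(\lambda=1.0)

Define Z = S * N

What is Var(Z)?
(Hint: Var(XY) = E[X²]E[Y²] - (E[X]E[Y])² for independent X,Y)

Var(XY) = E[X²]E[Y²] - (E[X]E[Y])²
E[S] = 2, Var(S) = 9
E[N] = 1, Var(N) = 1
E[S²] = 9 + 2² = 13
E[N²] = 1 + 1² = 2
Var(Z) = 13*2 - (2*1)²
= 26 - 4 = 22

22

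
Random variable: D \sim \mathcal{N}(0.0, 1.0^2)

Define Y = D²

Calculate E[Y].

Using E[X²] = Var(X) + (E[X])²:
E[D] = 0
Var(D) = 1.0^2 = 1
E[D²] = 1 + 0² = 1 + 0 = 1

1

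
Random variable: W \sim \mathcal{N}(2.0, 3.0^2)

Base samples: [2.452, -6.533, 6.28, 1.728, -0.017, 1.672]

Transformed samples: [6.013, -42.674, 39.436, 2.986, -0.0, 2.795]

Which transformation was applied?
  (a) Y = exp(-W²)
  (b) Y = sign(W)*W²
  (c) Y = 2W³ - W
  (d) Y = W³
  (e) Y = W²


Checking option (b) Y = sign(W)*W²:
  W = 2.452 -> Y = 6.013 ✓
  W = -6.533 -> Y = -42.674 ✓
  W = 6.28 -> Y = 39.436 ✓
All samples match this transformation.

(b) sign(W)*W²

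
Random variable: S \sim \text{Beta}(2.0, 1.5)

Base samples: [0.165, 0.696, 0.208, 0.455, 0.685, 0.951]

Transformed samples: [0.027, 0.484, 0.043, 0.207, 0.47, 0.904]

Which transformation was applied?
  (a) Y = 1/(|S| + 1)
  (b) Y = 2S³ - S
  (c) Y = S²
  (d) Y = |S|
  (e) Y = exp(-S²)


Checking option (c) Y = S²:
  S = 0.165 -> Y = 0.027 ✓
  S = 0.696 -> Y = 0.484 ✓
  S = 0.208 -> Y = 0.043 ✓
All samples match this transformation.

(c) S²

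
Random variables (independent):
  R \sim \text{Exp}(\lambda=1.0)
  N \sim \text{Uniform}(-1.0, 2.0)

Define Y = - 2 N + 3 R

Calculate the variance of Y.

For independent RVs: Var(aX + bY) = a²Var(X) + b²Var(Y)
Var(R) = 1
Var(N) = 0.75
Var(Y) = 3²*1 + (-2)²*0.75
= 9*1 + 4*0.75 = 12

12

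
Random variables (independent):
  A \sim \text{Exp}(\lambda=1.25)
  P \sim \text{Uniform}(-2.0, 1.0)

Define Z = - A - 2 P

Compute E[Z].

E[Z] = -1*E[A] - 2*E[P]
E[A] = 0.8
E[P] = -0.5
E[Z] = -1*0.8 - 2*(-0.5) = 0.2

0.2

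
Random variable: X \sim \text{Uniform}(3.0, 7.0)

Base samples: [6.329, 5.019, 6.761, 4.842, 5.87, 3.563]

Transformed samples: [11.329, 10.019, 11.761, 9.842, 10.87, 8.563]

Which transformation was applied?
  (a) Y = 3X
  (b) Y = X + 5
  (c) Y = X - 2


Checking option (b) Y = X + 5:
  X = 6.329 -> Y = 11.329 ✓
  X = 5.019 -> Y = 10.019 ✓
  X = 6.761 -> Y = 11.761 ✓
All samples match this transformation.

(b) X + 5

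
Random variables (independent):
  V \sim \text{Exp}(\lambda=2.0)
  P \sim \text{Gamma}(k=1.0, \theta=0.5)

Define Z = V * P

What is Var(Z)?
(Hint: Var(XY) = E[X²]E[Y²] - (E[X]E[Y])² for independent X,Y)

Var(XY) = E[X²]E[Y²] - (E[X]E[Y])²
E[V] = 0.5, Var(V) = 0.25
E[P] = 0.5, Var(P) = 0.25
E[V²] = 0.25 + 0.5² = 0.5
E[P²] = 0.25 + 0.5² = 0.5
Var(Z) = 0.5*0.5 - (0.5*0.5)²
= 0.25 - 0.0625 = 0.1875

0.1875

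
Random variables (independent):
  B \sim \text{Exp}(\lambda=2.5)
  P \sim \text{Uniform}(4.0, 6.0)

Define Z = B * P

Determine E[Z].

For independent RVs: E[XY] = E[X]*E[Y]
E[B] = 0.4
E[P] = 5
E[Z] = 0.4 * 5 = 2

2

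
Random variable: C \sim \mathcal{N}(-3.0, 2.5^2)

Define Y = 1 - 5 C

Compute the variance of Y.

For Y = aC + b: Var(Y) = a² * Var(C)
Var(C) = 2.5^2 = 6.25
Var(Y) = (-5)² * 6.25 = 25 * 6.25 = 156.25

156.25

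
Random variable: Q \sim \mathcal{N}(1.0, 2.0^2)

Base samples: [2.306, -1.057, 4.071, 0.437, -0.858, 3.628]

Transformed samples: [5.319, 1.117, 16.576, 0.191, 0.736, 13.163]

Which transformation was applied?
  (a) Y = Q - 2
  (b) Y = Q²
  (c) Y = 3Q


Checking option (b) Y = Q²:
  Q = 2.306 -> Y = 5.319 ✓
  Q = -1.057 -> Y = 1.117 ✓
  Q = 4.071 -> Y = 16.576 ✓
All samples match this transformation.

(b) Q²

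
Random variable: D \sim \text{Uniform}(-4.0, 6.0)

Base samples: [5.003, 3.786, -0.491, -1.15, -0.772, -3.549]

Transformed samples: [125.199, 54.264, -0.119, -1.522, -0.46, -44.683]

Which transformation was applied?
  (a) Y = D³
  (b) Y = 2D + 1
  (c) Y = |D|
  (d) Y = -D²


Checking option (a) Y = D³:
  D = 5.003 -> Y = 125.199 ✓
  D = 3.786 -> Y = 54.264 ✓
  D = -0.491 -> Y = -0.119 ✓
All samples match this transformation.

(a) D³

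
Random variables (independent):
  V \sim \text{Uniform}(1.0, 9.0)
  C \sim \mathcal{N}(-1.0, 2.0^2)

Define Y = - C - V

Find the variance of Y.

For independent RVs: Var(aX + bY) = a²Var(X) + b²Var(Y)
Var(V) = 5.3333333
Var(C) = 4
Var(Y) = (-1)²*5.3333333 + (-1)²*4
= 1*5.3333333 + 1*4 = 9.3333333

9.3333333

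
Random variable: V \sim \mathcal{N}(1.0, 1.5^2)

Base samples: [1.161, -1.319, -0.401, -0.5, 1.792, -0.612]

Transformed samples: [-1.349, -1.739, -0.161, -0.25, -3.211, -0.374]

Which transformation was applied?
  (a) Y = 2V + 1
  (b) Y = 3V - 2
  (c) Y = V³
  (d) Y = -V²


Checking option (d) Y = -V²:
  V = 1.161 -> Y = -1.349 ✓
  V = -1.319 -> Y = -1.739 ✓
  V = -0.401 -> Y = -0.161 ✓
All samples match this transformation.

(d) -V²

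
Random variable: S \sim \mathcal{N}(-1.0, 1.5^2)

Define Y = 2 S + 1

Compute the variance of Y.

For Y = aS + b: Var(Y) = a² * Var(S)
Var(S) = 1.5^2 = 2.25
Var(Y) = 2² * 2.25 = 4 * 2.25 = 9

9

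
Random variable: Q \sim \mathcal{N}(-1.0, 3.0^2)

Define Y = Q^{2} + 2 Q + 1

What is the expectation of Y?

E[Y] = 1*E[Q²] + 2*E[Q] + 1
E[Q] = -1
E[Q²] = Var(Q) + (E[Q])² = 9 + 1 = 10
E[Y] = 1*10 + 2*(-1) + 1 = 9

9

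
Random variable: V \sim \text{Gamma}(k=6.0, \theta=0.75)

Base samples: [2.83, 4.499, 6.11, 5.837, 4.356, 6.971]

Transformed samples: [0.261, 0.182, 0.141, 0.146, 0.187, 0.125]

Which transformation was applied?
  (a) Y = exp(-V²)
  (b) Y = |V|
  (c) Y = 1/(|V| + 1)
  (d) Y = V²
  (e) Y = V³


Checking option (c) Y = 1/(|V| + 1):
  V = 2.83 -> Y = 0.261 ✓
  V = 4.499 -> Y = 0.182 ✓
  V = 6.11 -> Y = 0.141 ✓
All samples match this transformation.

(c) 1/(|V| + 1)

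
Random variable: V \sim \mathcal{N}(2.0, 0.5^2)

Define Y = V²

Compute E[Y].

E[V²] = Var(V) + (E[V])² = 0.25 + 4 = 4.25

4.25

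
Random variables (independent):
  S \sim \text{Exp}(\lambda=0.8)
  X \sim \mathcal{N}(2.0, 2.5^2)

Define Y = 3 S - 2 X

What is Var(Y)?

For independent RVs: Var(aX + bY) = a²Var(X) + b²Var(Y)
Var(S) = 1.5625
Var(X) = 6.25
Var(Y) = 3²*1.5625 + (-2)²*6.25
= 9*1.5625 + 4*6.25 = 39.0625

39.0625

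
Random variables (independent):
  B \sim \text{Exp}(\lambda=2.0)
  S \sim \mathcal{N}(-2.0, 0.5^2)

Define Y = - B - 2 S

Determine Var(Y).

For independent RVs: Var(aX + bY) = a²Var(X) + b²Var(Y)
Var(B) = 0.25
Var(S) = 0.25
Var(Y) = (-1)²*0.25 + (-2)²*0.25
= 1*0.25 + 4*0.25 = 1.25

1.25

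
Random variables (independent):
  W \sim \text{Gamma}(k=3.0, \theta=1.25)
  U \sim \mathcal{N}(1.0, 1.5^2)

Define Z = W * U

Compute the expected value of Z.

For independent RVs: E[XY] = E[X]*E[Y]
E[W] = 3.75
E[U] = 1
E[Z] = 3.75 * 1 = 3.75

3.75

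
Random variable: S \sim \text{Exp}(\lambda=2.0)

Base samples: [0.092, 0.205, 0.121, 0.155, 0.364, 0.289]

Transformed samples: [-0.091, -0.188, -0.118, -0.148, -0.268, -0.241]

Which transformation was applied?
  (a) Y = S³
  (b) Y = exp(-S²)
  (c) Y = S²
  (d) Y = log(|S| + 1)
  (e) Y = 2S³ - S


Checking option (e) Y = 2S³ - S:
  S = 0.092 -> Y = -0.091 ✓
  S = 0.205 -> Y = -0.188 ✓
  S = 0.121 -> Y = -0.118 ✓
All samples match this transformation.

(e) 2S³ - S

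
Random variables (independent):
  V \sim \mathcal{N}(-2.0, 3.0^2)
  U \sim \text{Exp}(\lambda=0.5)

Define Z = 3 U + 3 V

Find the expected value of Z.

E[Z] = 3*E[V] + 3*E[U]
E[V] = -2
E[U] = 2
E[Z] = 3*(-2) + 3*2 = 0

0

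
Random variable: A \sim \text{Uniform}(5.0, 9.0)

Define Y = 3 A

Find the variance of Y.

For Y = aA + b: Var(Y) = a² * Var(A)
Var(A) = (9 - 5)^2/12 = 1.3333333
Var(Y) = 3² * 1.3333333 = 9 * 1.3333333 = 12

12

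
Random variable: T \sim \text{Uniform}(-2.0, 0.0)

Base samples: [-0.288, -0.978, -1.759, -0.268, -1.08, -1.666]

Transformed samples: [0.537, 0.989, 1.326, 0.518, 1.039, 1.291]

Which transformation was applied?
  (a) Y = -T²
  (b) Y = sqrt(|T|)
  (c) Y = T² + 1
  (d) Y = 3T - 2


Checking option (b) Y = sqrt(|T|):
  T = -0.288 -> Y = 0.537 ✓
  T = -0.978 -> Y = 0.989 ✓
  T = -1.759 -> Y = 1.326 ✓
All samples match this transformation.

(b) sqrt(|T|)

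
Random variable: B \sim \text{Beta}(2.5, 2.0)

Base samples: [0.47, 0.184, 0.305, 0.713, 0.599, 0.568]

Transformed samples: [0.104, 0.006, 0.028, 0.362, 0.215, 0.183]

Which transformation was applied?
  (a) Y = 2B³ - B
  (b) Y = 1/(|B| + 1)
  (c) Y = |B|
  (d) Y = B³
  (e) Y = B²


Checking option (d) Y = B³:
  B = 0.47 -> Y = 0.104 ✓
  B = 0.184 -> Y = 0.006 ✓
  B = 0.305 -> Y = 0.028 ✓
All samples match this transformation.

(d) B³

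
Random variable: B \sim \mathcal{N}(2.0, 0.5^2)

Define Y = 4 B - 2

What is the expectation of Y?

For Y = 4B - 2:
E[Y] = 4 * E[B] - 2
E[B] = 2.0 = 2
E[Y] = 4 * 2 - 2 = 6

6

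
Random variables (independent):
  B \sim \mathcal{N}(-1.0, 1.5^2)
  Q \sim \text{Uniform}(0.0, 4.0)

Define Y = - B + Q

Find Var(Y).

For independent RVs: Var(aX + bY) = a²Var(X) + b²Var(Y)
Var(B) = 2.25
Var(Q) = 1.3333333
Var(Y) = (-1)²*2.25 + 1²*1.3333333
= 1*2.25 + 1*1.3333333 = 3.5833333

3.5833333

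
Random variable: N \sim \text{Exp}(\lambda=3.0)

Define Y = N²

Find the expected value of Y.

E[N²] = Var(N) + (E[N])² = 0.11111111 + 0.11111111 = 0.22222222

0.22222222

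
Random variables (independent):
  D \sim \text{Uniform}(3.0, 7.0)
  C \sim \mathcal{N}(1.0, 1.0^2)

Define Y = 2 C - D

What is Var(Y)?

For independent RVs: Var(aX + bY) = a²Var(X) + b²Var(Y)
Var(D) = 1.3333333
Var(C) = 1
Var(Y) = (-1)²*1.3333333 + 2²*1
= 1*1.3333333 + 4*1 = 5.3333333

5.3333333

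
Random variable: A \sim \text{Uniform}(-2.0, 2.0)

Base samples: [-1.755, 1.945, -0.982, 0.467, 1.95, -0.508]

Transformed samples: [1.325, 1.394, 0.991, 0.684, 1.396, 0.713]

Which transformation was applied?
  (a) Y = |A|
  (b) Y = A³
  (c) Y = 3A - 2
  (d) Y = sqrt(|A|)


Checking option (d) Y = sqrt(|A|):
  A = -1.755 -> Y = 1.325 ✓
  A = 1.945 -> Y = 1.394 ✓
  A = -0.982 -> Y = 0.991 ✓
All samples match this transformation.

(d) sqrt(|A|)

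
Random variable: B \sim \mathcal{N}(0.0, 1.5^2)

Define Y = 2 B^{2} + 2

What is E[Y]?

E[Y] = 2*E[B²] + 2
E[B] = 0
E[B²] = Var(B) + (E[B])² = 2.25 + 0 = 2.25
E[Y] = 2*2.25 + 2 = 6.5

6.5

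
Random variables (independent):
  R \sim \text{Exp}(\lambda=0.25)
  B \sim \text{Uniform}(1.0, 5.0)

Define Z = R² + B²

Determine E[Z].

E[Z] = E[R²] + E[B²]
E[R²] = Var(R) + E[R]² = 16 + 16 = 32
E[B²] = Var(B) + E[B]² = 1.3333333 + 9 = 10.333333
E[Z] = 32 + 10.333333 = 42.333333

42.333333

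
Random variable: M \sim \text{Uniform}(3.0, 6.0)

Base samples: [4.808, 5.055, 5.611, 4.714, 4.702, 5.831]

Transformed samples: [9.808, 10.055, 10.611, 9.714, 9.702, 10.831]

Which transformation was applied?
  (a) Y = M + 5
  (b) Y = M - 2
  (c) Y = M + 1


Checking option (a) Y = M + 5:
  M = 4.808 -> Y = 9.808 ✓
  M = 5.055 -> Y = 10.055 ✓
  M = 5.611 -> Y = 10.611 ✓
All samples match this transformation.

(a) M + 5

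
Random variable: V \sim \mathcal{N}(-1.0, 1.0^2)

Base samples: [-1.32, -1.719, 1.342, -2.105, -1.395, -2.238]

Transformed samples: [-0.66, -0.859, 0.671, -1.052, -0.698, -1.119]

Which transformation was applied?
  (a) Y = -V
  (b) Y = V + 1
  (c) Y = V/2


Checking option (c) Y = V/2:
  V = -1.32 -> Y = -0.66 ✓
  V = -1.719 -> Y = -0.859 ✓
  V = 1.342 -> Y = 0.671 ✓
All samples match this transformation.

(c) V/2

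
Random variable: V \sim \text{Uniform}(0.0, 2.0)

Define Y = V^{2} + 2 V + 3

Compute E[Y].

E[Y] = 1*E[V²] + 2*E[V] + 3
E[V] = 1
E[V²] = Var(V) + (E[V])² = 0.33333333 + 1 = 1.3333333
E[Y] = 1*1.3333333 + 2*1 + 3 = 6.3333333

6.3333333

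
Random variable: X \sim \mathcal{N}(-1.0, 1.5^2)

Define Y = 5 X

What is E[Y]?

For Y = 5X:
E[Y] = 5 * E[X]
E[X] = -1.0 = -1
E[Y] = 5 * (-1) = -5

-5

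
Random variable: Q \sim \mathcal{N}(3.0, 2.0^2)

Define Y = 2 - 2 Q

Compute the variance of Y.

For Y = aQ + b: Var(Y) = a² * Var(Q)
Var(Q) = 2.0^2 = 4
Var(Y) = (-2)² * 4 = 4 * 4 = 16

16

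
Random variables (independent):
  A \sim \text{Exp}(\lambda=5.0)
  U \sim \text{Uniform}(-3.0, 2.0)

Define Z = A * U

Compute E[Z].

For independent RVs: E[XY] = E[X]*E[Y]
E[A] = 0.2
E[U] = -0.5
E[Z] = 0.2 * (-0.5) = -0.1

-0.1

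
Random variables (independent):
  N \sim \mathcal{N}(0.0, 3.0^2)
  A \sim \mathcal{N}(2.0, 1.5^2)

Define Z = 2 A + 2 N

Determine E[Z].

E[Z] = 2*E[N] + 2*E[A]
E[N] = 0
E[A] = 2
E[Z] = 2*0 + 2*2 = 4

4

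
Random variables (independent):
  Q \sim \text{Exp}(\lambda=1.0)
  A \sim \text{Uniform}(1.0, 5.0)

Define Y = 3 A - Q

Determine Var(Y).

For independent RVs: Var(aX + bY) = a²Var(X) + b²Var(Y)
Var(Q) = 1
Var(A) = 1.3333333
Var(Y) = (-1)²*1 + 3²*1.3333333
= 1*1 + 9*1.3333333 = 13

13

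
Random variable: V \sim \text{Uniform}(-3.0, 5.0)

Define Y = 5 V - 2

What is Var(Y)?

For Y = aV + b: Var(Y) = a² * Var(V)
Var(V) = (5 + 3)^2/12 = 5.3333333
Var(Y) = 5² * 5.3333333 = 25 * 5.3333333 = 133.33333

133.33333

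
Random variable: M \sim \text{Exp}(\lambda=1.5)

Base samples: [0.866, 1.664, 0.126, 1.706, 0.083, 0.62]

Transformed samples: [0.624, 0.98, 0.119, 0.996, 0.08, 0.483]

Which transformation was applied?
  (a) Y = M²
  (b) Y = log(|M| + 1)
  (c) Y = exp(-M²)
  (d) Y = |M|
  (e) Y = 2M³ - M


Checking option (b) Y = log(|M| + 1):
  M = 0.866 -> Y = 0.624 ✓
  M = 1.664 -> Y = 0.98 ✓
  M = 0.126 -> Y = 0.119 ✓
All samples match this transformation.

(b) log(|M| + 1)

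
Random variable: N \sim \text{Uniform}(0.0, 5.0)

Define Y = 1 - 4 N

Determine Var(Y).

For Y = aN + b: Var(Y) = a² * Var(N)
Var(N) = (5 - 0)^2/12 = 2.0833333
Var(Y) = (-4)² * 2.0833333 = 16 * 2.0833333 = 33.333333

33.333333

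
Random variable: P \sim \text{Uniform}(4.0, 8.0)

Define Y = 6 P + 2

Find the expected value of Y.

For Y = 6P + 2:
E[Y] = 6 * E[P] + 2
E[P] = (4 + 8)/2 = 6
E[Y] = 6 * 6 + 2 = 38

38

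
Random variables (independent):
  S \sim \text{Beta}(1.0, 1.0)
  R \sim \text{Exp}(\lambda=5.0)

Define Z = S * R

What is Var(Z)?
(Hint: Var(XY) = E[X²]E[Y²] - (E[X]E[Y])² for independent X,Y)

Var(XY) = E[X²]E[Y²] - (E[X]E[Y])²
E[S] = 0.5, Var(S) = 0.083333333
E[R] = 0.2, Var(R) = 0.04
E[S²] = 0.083333333 + 0.5² = 0.33333333
E[R²] = 0.04 + 0.2² = 0.08
Var(Z) = 0.33333333*0.08 - (0.5*0.2)²
= 0.026666667 - 0.01 = 0.016666667

0.016666667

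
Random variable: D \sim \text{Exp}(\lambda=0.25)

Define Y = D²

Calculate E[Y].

Using E[X²] = Var(X) + (E[X])²:
E[D] = 4
Var(D) = 1/0.25^2 = 16
E[D²] = 16 + 4² = 16 + 16 = 32

32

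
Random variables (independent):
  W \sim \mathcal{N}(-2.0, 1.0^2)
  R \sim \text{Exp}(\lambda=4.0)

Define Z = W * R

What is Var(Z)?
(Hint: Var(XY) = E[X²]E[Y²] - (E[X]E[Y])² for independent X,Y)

Var(XY) = E[X²]E[Y²] - (E[X]E[Y])²
E[W] = -2, Var(W) = 1
E[R] = 0.25, Var(R) = 0.0625
E[W²] = 1 + (-2)² = 5
E[R²] = 0.0625 + 0.25² = 0.125
Var(Z) = 5*0.125 - (-2*0.25)²
= 0.625 - 0.25 = 0.375

0.375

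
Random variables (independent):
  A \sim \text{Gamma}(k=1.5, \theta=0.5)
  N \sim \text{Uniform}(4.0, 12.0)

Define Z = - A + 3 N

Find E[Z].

E[Z] = -1*E[A] + 3*E[N]
E[A] = 0.75
E[N] = 8
E[Z] = -1*0.75 + 3*8 = 23.25

23.25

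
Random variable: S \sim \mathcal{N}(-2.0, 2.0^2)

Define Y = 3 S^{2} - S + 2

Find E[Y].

E[Y] = 3*E[S²] - 1*E[S] + 2
E[S] = -2
E[S²] = Var(S) + (E[S])² = 4 + 4 = 8
E[Y] = 3*8 - 1*(-2) + 2 = 28

28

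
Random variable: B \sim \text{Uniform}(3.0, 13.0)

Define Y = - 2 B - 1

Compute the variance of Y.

For Y = aB + b: Var(Y) = a² * Var(B)
Var(B) = (13 - 3)^2/12 = 8.3333333
Var(Y) = (-2)² * 8.3333333 = 4 * 8.3333333 = 33.333333

33.333333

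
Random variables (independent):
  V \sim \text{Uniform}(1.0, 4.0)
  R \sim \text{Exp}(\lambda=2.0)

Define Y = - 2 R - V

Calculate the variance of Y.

For independent RVs: Var(aX + bY) = a²Var(X) + b²Var(Y)
Var(V) = 0.75
Var(R) = 0.25
Var(Y) = (-1)²*0.75 + (-2)²*0.25
= 1*0.75 + 4*0.25 = 1.75

1.75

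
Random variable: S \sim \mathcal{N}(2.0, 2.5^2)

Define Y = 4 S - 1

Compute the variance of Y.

For Y = aS + b: Var(Y) = a² * Var(S)
Var(S) = 2.5^2 = 6.25
Var(Y) = 4² * 6.25 = 16 * 6.25 = 100

100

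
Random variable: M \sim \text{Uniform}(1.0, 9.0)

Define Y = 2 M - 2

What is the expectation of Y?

For Y = 2M - 2:
E[Y] = 2 * E[M] - 2
E[M] = (1 + 9)/2 = 5
E[Y] = 2 * 5 - 2 = 8

8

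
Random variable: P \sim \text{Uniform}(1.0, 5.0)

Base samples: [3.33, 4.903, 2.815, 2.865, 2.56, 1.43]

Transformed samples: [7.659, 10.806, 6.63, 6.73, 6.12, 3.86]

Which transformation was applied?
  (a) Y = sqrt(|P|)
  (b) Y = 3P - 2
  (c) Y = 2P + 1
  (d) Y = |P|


Checking option (c) Y = 2P + 1:
  P = 3.33 -> Y = 7.659 ✓
  P = 4.903 -> Y = 10.806 ✓
  P = 2.815 -> Y = 6.63 ✓
All samples match this transformation.

(c) 2P + 1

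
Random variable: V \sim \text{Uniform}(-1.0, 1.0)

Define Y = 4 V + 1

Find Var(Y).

For Y = aV + b: Var(Y) = a² * Var(V)
Var(V) = (1 + 1)^2/12 = 0.33333333
Var(Y) = 4² * 0.33333333 = 16 * 0.33333333 = 5.3333333

5.3333333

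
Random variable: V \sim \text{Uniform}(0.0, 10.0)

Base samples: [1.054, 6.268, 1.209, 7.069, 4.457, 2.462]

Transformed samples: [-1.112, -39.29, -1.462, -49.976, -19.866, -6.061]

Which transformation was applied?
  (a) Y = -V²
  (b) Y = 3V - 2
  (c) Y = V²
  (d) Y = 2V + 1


Checking option (a) Y = -V²:
  V = 1.054 -> Y = -1.112 ✓
  V = 6.268 -> Y = -39.29 ✓
  V = 1.209 -> Y = -1.462 ✓
All samples match this transformation.

(a) -V²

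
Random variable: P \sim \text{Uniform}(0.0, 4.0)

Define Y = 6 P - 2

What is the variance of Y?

For Y = aP + b: Var(Y) = a² * Var(P)
Var(P) = (4 - 0)^2/12 = 1.3333333
Var(Y) = 6² * 1.3333333 = 36 * 1.3333333 = 48

48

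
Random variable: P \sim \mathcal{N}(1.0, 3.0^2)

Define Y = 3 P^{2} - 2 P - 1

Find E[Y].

E[Y] = 3*E[P²] - 2*E[P] - 1
E[P] = 1
E[P²] = Var(P) + (E[P])² = 9 + 1 = 10
E[Y] = 3*10 - 2*1 - 1 = 27

27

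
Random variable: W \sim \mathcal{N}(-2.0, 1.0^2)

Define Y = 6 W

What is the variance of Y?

For Y = aW + b: Var(Y) = a² * Var(W)
Var(W) = 1.0^2 = 1
Var(Y) = 6² * 1 = 36 * 1 = 36

36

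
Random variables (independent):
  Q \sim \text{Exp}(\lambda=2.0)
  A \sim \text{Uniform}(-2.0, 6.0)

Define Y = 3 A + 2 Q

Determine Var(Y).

For independent RVs: Var(aX + bY) = a²Var(X) + b²Var(Y)
Var(Q) = 0.25
Var(A) = 5.3333333
Var(Y) = 2²*0.25 + 3²*5.3333333
= 4*0.25 + 9*5.3333333 = 49

49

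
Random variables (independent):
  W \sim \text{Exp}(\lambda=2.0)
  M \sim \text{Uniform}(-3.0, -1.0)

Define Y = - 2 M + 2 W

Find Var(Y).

For independent RVs: Var(aX + bY) = a²Var(X) + b²Var(Y)
Var(W) = 0.25
Var(M) = 0.33333333
Var(Y) = 2²*0.25 + (-2)²*0.33333333
= 4*0.25 + 4*0.33333333 = 2.3333333

2.3333333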